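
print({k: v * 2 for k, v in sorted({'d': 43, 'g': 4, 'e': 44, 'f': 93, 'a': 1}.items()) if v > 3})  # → {'d': 86, 'e': 88, 'f': 186, 'g': 8}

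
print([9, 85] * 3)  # [9, 85, 9, 85, 9, 85]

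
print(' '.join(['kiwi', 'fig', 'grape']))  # kiwi fig grape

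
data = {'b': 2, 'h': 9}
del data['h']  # {'b': 2}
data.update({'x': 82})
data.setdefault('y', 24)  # 24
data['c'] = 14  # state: {'b': 2, 'x': 82, 'y': 24, 'c': 14}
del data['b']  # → {'x': 82, 'y': 24, 'c': 14}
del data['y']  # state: {'x': 82, 'c': 14}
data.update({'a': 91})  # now {'x': 82, 'c': 14, 'a': 91}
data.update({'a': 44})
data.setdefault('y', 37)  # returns 37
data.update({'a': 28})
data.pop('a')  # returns 28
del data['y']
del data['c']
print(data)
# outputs {'x': 82}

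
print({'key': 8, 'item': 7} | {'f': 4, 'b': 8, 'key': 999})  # {'key': 999, 'item': 7, 'f': 4, 'b': 8}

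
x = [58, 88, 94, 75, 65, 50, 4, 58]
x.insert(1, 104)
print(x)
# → [58, 104, 88, 94, 75, 65, 50, 4, 58]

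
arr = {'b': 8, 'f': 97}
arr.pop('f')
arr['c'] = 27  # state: {'b': 8, 'c': 27}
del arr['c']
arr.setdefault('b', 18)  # 8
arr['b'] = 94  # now {'b': 94}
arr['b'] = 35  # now {'b': 35}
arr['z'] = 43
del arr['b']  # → {'z': 43}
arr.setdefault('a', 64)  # 64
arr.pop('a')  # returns 64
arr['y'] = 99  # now {'z': 43, 'y': 99}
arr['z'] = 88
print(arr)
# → {'z': 88, 'y': 99}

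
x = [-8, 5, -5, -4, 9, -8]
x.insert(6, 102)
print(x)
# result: [-8, 5, -5, -4, 9, -8, 102]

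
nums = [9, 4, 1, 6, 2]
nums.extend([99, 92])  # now [9, 4, 1, 6, 2, 99, 92]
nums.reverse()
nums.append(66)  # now [92, 99, 2, 6, 1, 4, 9, 66]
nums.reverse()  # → [66, 9, 4, 1, 6, 2, 99, 92]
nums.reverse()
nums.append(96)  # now [92, 99, 2, 6, 1, 4, 9, 66, 96]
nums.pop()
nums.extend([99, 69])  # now [92, 99, 2, 6, 1, 4, 9, 66, 99, 69]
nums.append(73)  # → [92, 99, 2, 6, 1, 4, 9, 66, 99, 69, 73]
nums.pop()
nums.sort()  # [1, 2, 4, 6, 9, 66, 69, 92, 99, 99]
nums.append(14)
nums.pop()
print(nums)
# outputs [1, 2, 4, 6, 9, 66, 69, 92, 99, 99]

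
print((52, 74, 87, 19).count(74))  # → 1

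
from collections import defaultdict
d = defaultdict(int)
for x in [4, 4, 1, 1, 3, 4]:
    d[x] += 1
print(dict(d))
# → {4: 3, 1: 2, 3: 1}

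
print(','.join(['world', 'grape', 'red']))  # world,grape,red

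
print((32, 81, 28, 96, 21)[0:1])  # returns (32,)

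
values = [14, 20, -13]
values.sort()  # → [-13, 14, 20]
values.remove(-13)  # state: [14, 20]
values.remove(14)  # [20]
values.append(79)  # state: [20, 79]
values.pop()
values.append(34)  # [20, 34]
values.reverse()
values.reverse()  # [20, 34]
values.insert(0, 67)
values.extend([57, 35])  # [67, 20, 34, 57, 35]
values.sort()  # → [20, 34, 35, 57, 67]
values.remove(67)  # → [20, 34, 35, 57]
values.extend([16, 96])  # [20, 34, 35, 57, 16, 96]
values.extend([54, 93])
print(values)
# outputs [20, 34, 35, 57, 16, 96, 54, 93]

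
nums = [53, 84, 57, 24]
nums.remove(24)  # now [53, 84, 57]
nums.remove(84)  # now [53, 57]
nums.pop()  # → 57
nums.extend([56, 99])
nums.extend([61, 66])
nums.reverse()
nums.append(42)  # [66, 61, 99, 56, 53, 42]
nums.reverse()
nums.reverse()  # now [66, 61, 99, 56, 53, 42]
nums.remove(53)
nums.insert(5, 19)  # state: [66, 61, 99, 56, 42, 19]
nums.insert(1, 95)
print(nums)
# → [66, 95, 61, 99, 56, 42, 19]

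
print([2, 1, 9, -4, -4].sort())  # None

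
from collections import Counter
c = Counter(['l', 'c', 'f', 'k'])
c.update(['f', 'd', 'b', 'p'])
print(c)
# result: Counter({'f': 2, 'l': 1, 'c': 1, 'k': 1, 'd': 1, 'b': 1, 'p': 1})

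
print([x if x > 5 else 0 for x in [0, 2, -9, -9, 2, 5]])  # [0, 0, 0, 0, 0, 0]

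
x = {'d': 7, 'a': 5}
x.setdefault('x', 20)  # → 20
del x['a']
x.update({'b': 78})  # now {'d': 7, 'x': 20, 'b': 78}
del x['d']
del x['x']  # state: {'b': 78}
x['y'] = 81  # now {'b': 78, 'y': 81}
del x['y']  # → {'b': 78}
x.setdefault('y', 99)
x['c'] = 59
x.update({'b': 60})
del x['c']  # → {'b': 60, 'y': 99}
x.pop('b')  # 60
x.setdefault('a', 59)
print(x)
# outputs {'y': 99, 'a': 59}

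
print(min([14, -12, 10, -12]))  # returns -12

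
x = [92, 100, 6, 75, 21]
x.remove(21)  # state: [92, 100, 6, 75]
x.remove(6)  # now [92, 100, 75]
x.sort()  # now [75, 92, 100]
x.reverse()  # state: [100, 92, 75]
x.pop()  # 75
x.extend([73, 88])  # [100, 92, 73, 88]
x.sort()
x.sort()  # [73, 88, 92, 100]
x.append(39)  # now [73, 88, 92, 100, 39]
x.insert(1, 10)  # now [73, 10, 88, 92, 100, 39]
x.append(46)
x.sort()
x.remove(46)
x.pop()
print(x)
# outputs [10, 39, 73, 88, 92]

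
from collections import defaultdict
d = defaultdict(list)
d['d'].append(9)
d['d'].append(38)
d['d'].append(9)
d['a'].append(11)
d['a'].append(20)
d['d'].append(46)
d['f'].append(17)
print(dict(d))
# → {'d': [9, 38, 9, 46], 'a': [11, 20], 'f': [17]}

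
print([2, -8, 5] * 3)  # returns [2, -8, 5, 2, -8, 5, 2, -8, 5]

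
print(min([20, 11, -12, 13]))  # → -12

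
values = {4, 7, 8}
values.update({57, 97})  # {4, 7, 8, 57, 97}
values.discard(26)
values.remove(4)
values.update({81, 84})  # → {7, 8, 57, 81, 84, 97}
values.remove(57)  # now {7, 8, 81, 84, 97}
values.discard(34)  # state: {7, 8, 81, 84, 97}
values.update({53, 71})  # {7, 8, 53, 71, 81, 84, 97}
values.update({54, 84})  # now {7, 8, 53, 54, 71, 81, 84, 97}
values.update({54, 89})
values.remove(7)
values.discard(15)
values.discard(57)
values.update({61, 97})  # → {8, 53, 54, 61, 71, 81, 84, 89, 97}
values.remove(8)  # {53, 54, 61, 71, 81, 84, 89, 97}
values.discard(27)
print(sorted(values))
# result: [53, 54, 61, 71, 81, 84, 89, 97]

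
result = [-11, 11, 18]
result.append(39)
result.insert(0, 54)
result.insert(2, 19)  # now [54, -11, 19, 11, 18, 39]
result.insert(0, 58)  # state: [58, 54, -11, 19, 11, 18, 39]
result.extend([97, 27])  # [58, 54, -11, 19, 11, 18, 39, 97, 27]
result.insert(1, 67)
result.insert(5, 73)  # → [58, 67, 54, -11, 19, 73, 11, 18, 39, 97, 27]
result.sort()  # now [-11, 11, 18, 19, 27, 39, 54, 58, 67, 73, 97]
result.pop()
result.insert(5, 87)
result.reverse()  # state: [73, 67, 58, 54, 39, 87, 27, 19, 18, 11, -11]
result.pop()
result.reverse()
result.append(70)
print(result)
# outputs [11, 18, 19, 27, 87, 39, 54, 58, 67, 73, 70]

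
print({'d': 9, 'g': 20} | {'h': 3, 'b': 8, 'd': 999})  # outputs {'d': 999, 'g': 20, 'h': 3, 'b': 8}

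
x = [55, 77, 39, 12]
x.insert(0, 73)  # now [73, 55, 77, 39, 12]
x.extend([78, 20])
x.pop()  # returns 20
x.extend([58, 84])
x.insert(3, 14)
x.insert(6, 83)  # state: [73, 55, 77, 14, 39, 12, 83, 78, 58, 84]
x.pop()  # 84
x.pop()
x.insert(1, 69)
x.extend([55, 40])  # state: [73, 69, 55, 77, 14, 39, 12, 83, 78, 55, 40]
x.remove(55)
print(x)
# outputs [73, 69, 77, 14, 39, 12, 83, 78, 55, 40]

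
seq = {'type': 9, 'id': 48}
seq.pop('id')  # 48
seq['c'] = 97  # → {'type': 9, 'c': 97}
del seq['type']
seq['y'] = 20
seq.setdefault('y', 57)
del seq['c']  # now {'y': 20}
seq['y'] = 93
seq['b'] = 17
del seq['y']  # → {'b': 17}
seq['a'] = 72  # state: {'b': 17, 'a': 72}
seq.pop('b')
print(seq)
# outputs {'a': 72}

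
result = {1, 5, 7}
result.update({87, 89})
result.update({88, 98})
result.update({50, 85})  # {1, 5, 7, 50, 85, 87, 88, 89, 98}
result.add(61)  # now {1, 5, 7, 50, 61, 85, 87, 88, 89, 98}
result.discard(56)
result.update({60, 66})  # {1, 5, 7, 50, 60, 61, 66, 85, 87, 88, 89, 98}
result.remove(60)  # {1, 5, 7, 50, 61, 66, 85, 87, 88, 89, 98}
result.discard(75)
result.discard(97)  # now {1, 5, 7, 50, 61, 66, 85, 87, 88, 89, 98}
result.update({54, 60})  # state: {1, 5, 7, 50, 54, 60, 61, 66, 85, 87, 88, 89, 98}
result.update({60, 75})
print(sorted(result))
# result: [1, 5, 7, 50, 54, 60, 61, 66, 75, 85, 87, 88, 89, 98]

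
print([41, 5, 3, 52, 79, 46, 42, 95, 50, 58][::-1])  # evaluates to [58, 50, 95, 42, 46, 79, 52, 3, 5, 41]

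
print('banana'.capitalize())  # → Banana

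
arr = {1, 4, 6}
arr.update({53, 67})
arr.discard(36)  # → {1, 4, 6, 53, 67}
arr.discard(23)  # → {1, 4, 6, 53, 67}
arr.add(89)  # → {1, 4, 6, 53, 67, 89}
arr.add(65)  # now {1, 4, 6, 53, 65, 67, 89}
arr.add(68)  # {1, 4, 6, 53, 65, 67, 68, 89}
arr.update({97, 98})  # {1, 4, 6, 53, 65, 67, 68, 89, 97, 98}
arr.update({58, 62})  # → {1, 4, 6, 53, 58, 62, 65, 67, 68, 89, 97, 98}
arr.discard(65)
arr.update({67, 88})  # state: {1, 4, 6, 53, 58, 62, 67, 68, 88, 89, 97, 98}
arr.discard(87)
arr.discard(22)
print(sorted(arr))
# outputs [1, 4, 6, 53, 58, 62, 67, 68, 88, 89, 97, 98]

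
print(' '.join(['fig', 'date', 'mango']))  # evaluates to fig date mango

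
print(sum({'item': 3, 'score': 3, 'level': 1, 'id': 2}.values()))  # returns 9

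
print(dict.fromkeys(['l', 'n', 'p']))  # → {'l': None, 'n': None, 'p': None}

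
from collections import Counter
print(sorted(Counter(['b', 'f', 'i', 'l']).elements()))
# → ['b', 'f', 'i', 'l']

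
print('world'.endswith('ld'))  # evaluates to True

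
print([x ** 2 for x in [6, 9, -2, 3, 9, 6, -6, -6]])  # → [36, 81, 4, 9, 81, 36, 36, 36]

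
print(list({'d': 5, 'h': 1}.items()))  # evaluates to [('d', 5), ('h', 1)]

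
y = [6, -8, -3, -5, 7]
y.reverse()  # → [7, -5, -3, -8, 6]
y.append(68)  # [7, -5, -3, -8, 6, 68]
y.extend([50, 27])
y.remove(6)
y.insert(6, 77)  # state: [7, -5, -3, -8, 68, 50, 77, 27]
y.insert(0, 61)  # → [61, 7, -5, -3, -8, 68, 50, 77, 27]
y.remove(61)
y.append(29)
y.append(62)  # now [7, -5, -3, -8, 68, 50, 77, 27, 29, 62]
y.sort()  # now [-8, -5, -3, 7, 27, 29, 50, 62, 68, 77]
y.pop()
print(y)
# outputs [-8, -5, -3, 7, 27, 29, 50, 62, 68]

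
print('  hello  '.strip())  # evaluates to hello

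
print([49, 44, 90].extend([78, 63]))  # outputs None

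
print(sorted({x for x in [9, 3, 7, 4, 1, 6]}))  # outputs [1, 3, 4, 6, 7, 9]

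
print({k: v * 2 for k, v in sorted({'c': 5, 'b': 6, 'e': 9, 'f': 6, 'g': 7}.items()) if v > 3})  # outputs {'b': 12, 'c': 10, 'e': 18, 'f': 12, 'g': 14}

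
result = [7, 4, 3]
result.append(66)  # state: [7, 4, 3, 66]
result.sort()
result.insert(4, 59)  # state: [3, 4, 7, 66, 59]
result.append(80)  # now [3, 4, 7, 66, 59, 80]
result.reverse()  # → [80, 59, 66, 7, 4, 3]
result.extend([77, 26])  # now [80, 59, 66, 7, 4, 3, 77, 26]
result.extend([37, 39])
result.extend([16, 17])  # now [80, 59, 66, 7, 4, 3, 77, 26, 37, 39, 16, 17]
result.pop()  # 17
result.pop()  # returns 16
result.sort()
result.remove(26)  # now [3, 4, 7, 37, 39, 59, 66, 77, 80]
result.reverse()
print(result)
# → [80, 77, 66, 59, 39, 37, 7, 4, 3]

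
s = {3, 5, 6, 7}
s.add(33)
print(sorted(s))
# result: [3, 5, 6, 7, 33]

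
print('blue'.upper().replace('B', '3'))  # 3LUE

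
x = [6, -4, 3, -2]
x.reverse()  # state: [-2, 3, -4, 6]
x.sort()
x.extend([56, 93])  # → [-4, -2, 3, 6, 56, 93]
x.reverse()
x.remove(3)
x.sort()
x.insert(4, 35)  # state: [-4, -2, 6, 56, 35, 93]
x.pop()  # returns 93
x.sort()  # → [-4, -2, 6, 35, 56]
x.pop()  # 56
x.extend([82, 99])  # [-4, -2, 6, 35, 82, 99]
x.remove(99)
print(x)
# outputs [-4, -2, 6, 35, 82]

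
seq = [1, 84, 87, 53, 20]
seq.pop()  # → 20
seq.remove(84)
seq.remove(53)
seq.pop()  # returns 87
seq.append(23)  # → [1, 23]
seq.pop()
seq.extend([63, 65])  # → [1, 63, 65]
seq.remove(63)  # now [1, 65]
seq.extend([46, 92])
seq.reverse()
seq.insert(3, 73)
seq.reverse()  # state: [1, 73, 65, 46, 92]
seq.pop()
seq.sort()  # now [1, 46, 65, 73]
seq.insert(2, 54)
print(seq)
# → [1, 46, 54, 65, 73]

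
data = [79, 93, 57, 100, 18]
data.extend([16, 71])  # [79, 93, 57, 100, 18, 16, 71]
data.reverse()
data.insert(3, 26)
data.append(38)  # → [71, 16, 18, 26, 100, 57, 93, 79, 38]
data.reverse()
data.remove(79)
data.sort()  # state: [16, 18, 26, 38, 57, 71, 93, 100]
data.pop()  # 100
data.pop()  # 93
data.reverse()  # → [71, 57, 38, 26, 18, 16]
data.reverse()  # [16, 18, 26, 38, 57, 71]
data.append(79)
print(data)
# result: [16, 18, 26, 38, 57, 71, 79]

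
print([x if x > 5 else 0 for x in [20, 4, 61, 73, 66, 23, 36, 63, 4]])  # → [20, 0, 61, 73, 66, 23, 36, 63, 0]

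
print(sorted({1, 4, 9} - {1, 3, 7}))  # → [4, 9]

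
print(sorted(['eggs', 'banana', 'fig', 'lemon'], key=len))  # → ['fig', 'eggs', 'lemon', 'banana']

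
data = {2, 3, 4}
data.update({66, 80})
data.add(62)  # {2, 3, 4, 62, 66, 80}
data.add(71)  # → {2, 3, 4, 62, 66, 71, 80}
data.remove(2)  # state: {3, 4, 62, 66, 71, 80}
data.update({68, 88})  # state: {3, 4, 62, 66, 68, 71, 80, 88}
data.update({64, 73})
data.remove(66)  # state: {3, 4, 62, 64, 68, 71, 73, 80, 88}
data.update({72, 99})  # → {3, 4, 62, 64, 68, 71, 72, 73, 80, 88, 99}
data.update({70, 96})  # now {3, 4, 62, 64, 68, 70, 71, 72, 73, 80, 88, 96, 99}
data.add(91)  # {3, 4, 62, 64, 68, 70, 71, 72, 73, 80, 88, 91, 96, 99}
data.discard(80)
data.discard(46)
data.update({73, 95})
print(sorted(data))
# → [3, 4, 62, 64, 68, 70, 71, 72, 73, 88, 91, 95, 96, 99]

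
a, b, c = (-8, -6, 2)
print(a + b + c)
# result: -12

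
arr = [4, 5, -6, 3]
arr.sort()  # [-6, 3, 4, 5]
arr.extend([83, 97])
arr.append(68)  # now [-6, 3, 4, 5, 83, 97, 68]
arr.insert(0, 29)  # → [29, -6, 3, 4, 5, 83, 97, 68]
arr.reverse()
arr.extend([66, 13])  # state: [68, 97, 83, 5, 4, 3, -6, 29, 66, 13]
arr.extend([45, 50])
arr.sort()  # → [-6, 3, 4, 5, 13, 29, 45, 50, 66, 68, 83, 97]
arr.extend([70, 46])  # [-6, 3, 4, 5, 13, 29, 45, 50, 66, 68, 83, 97, 70, 46]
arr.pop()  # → 46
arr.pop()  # 70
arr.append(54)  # [-6, 3, 4, 5, 13, 29, 45, 50, 66, 68, 83, 97, 54]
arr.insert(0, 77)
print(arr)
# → [77, -6, 3, 4, 5, 13, 29, 45, 50, 66, 68, 83, 97, 54]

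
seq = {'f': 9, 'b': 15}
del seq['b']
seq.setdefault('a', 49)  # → 49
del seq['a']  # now {'f': 9}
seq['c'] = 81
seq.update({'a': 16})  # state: {'f': 9, 'c': 81, 'a': 16}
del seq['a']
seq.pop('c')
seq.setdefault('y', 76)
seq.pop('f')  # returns 9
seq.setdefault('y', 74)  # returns 76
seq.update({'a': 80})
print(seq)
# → {'y': 76, 'a': 80}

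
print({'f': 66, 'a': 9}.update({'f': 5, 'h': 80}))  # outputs None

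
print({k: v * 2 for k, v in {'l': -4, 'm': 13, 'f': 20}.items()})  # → {'l': -8, 'm': 26, 'f': 40}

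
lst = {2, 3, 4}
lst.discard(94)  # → {2, 3, 4}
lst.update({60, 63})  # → {2, 3, 4, 60, 63}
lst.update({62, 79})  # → {2, 3, 4, 60, 62, 63, 79}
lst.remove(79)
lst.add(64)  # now {2, 3, 4, 60, 62, 63, 64}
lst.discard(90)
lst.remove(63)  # {2, 3, 4, 60, 62, 64}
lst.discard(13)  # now {2, 3, 4, 60, 62, 64}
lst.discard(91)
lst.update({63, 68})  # {2, 3, 4, 60, 62, 63, 64, 68}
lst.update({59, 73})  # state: {2, 3, 4, 59, 60, 62, 63, 64, 68, 73}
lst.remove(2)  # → {3, 4, 59, 60, 62, 63, 64, 68, 73}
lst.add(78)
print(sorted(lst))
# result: [3, 4, 59, 60, 62, 63, 64, 68, 73, 78]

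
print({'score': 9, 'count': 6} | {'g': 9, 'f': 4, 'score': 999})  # {'score': 999, 'count': 6, 'g': 9, 'f': 4}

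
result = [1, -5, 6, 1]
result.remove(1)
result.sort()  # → [-5, 1, 6]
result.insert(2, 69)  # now [-5, 1, 69, 6]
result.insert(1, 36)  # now [-5, 36, 1, 69, 6]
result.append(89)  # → [-5, 36, 1, 69, 6, 89]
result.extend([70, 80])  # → [-5, 36, 1, 69, 6, 89, 70, 80]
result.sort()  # [-5, 1, 6, 36, 69, 70, 80, 89]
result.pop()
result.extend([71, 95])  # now [-5, 1, 6, 36, 69, 70, 80, 71, 95]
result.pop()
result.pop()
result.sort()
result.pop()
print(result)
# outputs [-5, 1, 6, 36, 69, 70]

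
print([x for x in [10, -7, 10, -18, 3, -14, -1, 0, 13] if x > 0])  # [10, 10, 3, 13]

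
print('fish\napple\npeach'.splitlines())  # ['fish', 'apple', 'peach']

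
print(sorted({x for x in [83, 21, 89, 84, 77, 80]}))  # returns [21, 77, 80, 83, 84, 89]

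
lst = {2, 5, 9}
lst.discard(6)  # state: {2, 5, 9}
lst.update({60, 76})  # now {2, 5, 9, 60, 76}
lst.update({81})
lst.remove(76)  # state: {2, 5, 9, 60, 81}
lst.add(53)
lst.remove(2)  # {5, 9, 53, 60, 81}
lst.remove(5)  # {9, 53, 60, 81}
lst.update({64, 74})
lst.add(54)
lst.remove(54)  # {9, 53, 60, 64, 74, 81}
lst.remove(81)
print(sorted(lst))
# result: [9, 53, 60, 64, 74]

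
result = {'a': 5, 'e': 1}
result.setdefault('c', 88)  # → 88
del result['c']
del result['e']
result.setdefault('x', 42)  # 42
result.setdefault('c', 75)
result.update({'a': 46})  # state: {'a': 46, 'x': 42, 'c': 75}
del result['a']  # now {'x': 42, 'c': 75}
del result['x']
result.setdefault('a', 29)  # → 29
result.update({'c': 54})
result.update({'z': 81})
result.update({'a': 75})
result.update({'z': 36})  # {'c': 54, 'a': 75, 'z': 36}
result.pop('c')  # 54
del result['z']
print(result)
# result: {'a': 75}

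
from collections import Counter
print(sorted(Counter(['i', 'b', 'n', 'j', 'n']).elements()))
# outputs ['b', 'i', 'j', 'n', 'n']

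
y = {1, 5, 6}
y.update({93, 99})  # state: {1, 5, 6, 93, 99}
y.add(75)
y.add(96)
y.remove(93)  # {1, 5, 6, 75, 96, 99}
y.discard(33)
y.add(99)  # {1, 5, 6, 75, 96, 99}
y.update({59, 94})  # {1, 5, 6, 59, 75, 94, 96, 99}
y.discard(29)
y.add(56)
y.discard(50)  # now {1, 5, 6, 56, 59, 75, 94, 96, 99}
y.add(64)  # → {1, 5, 6, 56, 59, 64, 75, 94, 96, 99}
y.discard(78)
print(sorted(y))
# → [1, 5, 6, 56, 59, 64, 75, 94, 96, 99]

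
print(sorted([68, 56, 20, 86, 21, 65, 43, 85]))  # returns [20, 21, 43, 56, 65, 68, 85, 86]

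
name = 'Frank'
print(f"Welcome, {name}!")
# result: Welcome, Frank!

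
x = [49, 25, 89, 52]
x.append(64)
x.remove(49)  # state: [25, 89, 52, 64]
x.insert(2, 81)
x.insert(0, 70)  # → [70, 25, 89, 81, 52, 64]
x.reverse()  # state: [64, 52, 81, 89, 25, 70]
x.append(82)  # [64, 52, 81, 89, 25, 70, 82]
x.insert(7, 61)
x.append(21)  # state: [64, 52, 81, 89, 25, 70, 82, 61, 21]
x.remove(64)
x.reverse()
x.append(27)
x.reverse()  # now [27, 52, 81, 89, 25, 70, 82, 61, 21]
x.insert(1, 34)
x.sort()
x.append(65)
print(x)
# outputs [21, 25, 27, 34, 52, 61, 70, 81, 82, 89, 65]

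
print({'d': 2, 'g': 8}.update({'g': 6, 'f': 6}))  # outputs None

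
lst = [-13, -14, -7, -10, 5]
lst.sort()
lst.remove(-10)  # [-14, -13, -7, 5]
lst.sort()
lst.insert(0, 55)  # [55, -14, -13, -7, 5]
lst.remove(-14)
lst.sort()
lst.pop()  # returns 55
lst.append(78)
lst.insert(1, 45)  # [-13, 45, -7, 5, 78]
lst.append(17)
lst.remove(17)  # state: [-13, 45, -7, 5, 78]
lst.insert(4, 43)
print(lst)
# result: [-13, 45, -7, 5, 43, 78]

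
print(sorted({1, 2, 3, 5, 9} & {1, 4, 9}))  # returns [1, 9]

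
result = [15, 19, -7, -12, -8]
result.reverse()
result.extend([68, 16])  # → [-8, -12, -7, 19, 15, 68, 16]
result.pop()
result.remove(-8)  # [-12, -7, 19, 15, 68]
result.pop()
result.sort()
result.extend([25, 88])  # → [-12, -7, 15, 19, 25, 88]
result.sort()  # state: [-12, -7, 15, 19, 25, 88]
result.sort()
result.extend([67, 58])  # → [-12, -7, 15, 19, 25, 88, 67, 58]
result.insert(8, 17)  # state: [-12, -7, 15, 19, 25, 88, 67, 58, 17]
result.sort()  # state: [-12, -7, 15, 17, 19, 25, 58, 67, 88]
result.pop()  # 88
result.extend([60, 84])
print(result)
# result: [-12, -7, 15, 17, 19, 25, 58, 67, 60, 84]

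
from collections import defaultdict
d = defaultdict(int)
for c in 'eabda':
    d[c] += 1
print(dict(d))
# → {'e': 1, 'a': 2, 'b': 1, 'd': 1}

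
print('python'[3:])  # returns hon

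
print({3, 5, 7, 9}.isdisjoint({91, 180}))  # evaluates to True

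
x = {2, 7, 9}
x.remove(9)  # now {2, 7}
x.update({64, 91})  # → {2, 7, 64, 91}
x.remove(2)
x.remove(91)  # {7, 64}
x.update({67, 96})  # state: {7, 64, 67, 96}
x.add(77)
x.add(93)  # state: {7, 64, 67, 77, 93, 96}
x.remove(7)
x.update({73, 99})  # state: {64, 67, 73, 77, 93, 96, 99}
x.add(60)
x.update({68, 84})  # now {60, 64, 67, 68, 73, 77, 84, 93, 96, 99}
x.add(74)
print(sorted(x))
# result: [60, 64, 67, 68, 73, 74, 77, 84, 93, 96, 99]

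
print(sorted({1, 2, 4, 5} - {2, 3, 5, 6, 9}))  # [1, 4]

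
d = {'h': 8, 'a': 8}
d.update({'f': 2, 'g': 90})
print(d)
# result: {'h': 8, 'a': 8, 'f': 2, 'g': 90}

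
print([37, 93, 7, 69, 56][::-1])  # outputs [56, 69, 7, 93, 37]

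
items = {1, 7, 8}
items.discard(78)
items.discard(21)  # {1, 7, 8}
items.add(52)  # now {1, 7, 8, 52}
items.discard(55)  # {1, 7, 8, 52}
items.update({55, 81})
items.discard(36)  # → {1, 7, 8, 52, 55, 81}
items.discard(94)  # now {1, 7, 8, 52, 55, 81}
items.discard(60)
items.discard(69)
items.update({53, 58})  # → {1, 7, 8, 52, 53, 55, 58, 81}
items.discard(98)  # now {1, 7, 8, 52, 53, 55, 58, 81}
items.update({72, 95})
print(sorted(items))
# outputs [1, 7, 8, 52, 53, 55, 58, 72, 81, 95]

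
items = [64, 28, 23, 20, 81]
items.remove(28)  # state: [64, 23, 20, 81]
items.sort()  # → [20, 23, 64, 81]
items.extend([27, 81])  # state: [20, 23, 64, 81, 27, 81]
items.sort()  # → [20, 23, 27, 64, 81, 81]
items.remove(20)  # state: [23, 27, 64, 81, 81]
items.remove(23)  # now [27, 64, 81, 81]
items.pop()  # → 81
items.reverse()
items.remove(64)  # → [81, 27]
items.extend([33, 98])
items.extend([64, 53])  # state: [81, 27, 33, 98, 64, 53]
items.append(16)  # [81, 27, 33, 98, 64, 53, 16]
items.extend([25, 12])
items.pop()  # 12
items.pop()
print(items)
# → [81, 27, 33, 98, 64, 53, 16]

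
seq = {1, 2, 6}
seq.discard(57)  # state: {1, 2, 6}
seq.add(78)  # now {1, 2, 6, 78}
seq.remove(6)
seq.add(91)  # {1, 2, 78, 91}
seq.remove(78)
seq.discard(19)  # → {1, 2, 91}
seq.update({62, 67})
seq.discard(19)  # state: {1, 2, 62, 67, 91}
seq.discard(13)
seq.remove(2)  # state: {1, 62, 67, 91}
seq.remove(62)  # {1, 67, 91}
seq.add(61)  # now {1, 61, 67, 91}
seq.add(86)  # {1, 61, 67, 86, 91}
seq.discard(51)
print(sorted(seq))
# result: [1, 61, 67, 86, 91]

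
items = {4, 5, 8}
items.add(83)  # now {4, 5, 8, 83}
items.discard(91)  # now {4, 5, 8, 83}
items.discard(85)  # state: {4, 5, 8, 83}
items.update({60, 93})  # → {4, 5, 8, 60, 83, 93}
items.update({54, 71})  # {4, 5, 8, 54, 60, 71, 83, 93}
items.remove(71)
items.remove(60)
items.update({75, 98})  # {4, 5, 8, 54, 75, 83, 93, 98}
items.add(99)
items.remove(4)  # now {5, 8, 54, 75, 83, 93, 98, 99}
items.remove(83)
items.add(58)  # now {5, 8, 54, 58, 75, 93, 98, 99}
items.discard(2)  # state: {5, 8, 54, 58, 75, 93, 98, 99}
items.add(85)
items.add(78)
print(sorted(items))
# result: [5, 8, 54, 58, 75, 78, 85, 93, 98, 99]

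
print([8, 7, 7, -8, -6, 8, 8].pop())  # 8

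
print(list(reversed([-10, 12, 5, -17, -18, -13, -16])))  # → [-16, -13, -18, -17, 5, 12, -10]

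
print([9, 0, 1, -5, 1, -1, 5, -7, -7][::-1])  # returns [-7, -7, 5, -1, 1, -5, 1, 0, 9]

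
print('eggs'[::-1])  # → sgge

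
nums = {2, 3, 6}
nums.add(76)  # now {2, 3, 6, 76}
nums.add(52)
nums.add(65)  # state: {2, 3, 6, 52, 65, 76}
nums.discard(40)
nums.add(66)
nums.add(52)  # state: {2, 3, 6, 52, 65, 66, 76}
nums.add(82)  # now {2, 3, 6, 52, 65, 66, 76, 82}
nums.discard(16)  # {2, 3, 6, 52, 65, 66, 76, 82}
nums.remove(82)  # {2, 3, 6, 52, 65, 66, 76}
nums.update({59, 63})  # {2, 3, 6, 52, 59, 63, 65, 66, 76}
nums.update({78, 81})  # {2, 3, 6, 52, 59, 63, 65, 66, 76, 78, 81}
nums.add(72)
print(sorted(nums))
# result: [2, 3, 6, 52, 59, 63, 65, 66, 72, 76, 78, 81]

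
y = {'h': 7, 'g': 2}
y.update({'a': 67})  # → {'h': 7, 'g': 2, 'a': 67}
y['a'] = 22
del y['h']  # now {'g': 2, 'a': 22}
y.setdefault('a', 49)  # 22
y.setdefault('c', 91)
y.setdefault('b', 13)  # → 13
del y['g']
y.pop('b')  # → 13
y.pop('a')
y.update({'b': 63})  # {'c': 91, 'b': 63}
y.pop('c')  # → 91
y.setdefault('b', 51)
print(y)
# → {'b': 63}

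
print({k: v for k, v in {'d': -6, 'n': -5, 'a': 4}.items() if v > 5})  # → {}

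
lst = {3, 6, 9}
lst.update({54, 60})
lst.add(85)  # {3, 6, 9, 54, 60, 85}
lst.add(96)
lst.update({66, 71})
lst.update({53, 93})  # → {3, 6, 9, 53, 54, 60, 66, 71, 85, 93, 96}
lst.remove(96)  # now {3, 6, 9, 53, 54, 60, 66, 71, 85, 93}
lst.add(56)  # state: {3, 6, 9, 53, 54, 56, 60, 66, 71, 85, 93}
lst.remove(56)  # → {3, 6, 9, 53, 54, 60, 66, 71, 85, 93}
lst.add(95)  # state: {3, 6, 9, 53, 54, 60, 66, 71, 85, 93, 95}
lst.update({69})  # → {3, 6, 9, 53, 54, 60, 66, 69, 71, 85, 93, 95}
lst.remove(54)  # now {3, 6, 9, 53, 60, 66, 69, 71, 85, 93, 95}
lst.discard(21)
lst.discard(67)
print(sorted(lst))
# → [3, 6, 9, 53, 60, 66, 69, 71, 85, 93, 95]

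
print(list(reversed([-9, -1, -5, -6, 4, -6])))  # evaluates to [-6, 4, -6, -5, -1, -9]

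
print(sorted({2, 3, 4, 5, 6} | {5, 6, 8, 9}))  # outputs [2, 3, 4, 5, 6, 8, 9]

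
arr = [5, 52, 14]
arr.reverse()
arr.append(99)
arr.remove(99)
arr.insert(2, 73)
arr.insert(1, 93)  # [14, 93, 52, 73, 5]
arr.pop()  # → 5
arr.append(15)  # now [14, 93, 52, 73, 15]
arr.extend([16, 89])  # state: [14, 93, 52, 73, 15, 16, 89]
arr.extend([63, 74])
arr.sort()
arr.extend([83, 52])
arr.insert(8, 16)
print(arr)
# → [14, 15, 16, 52, 63, 73, 74, 89, 16, 93, 83, 52]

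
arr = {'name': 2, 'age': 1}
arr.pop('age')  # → 1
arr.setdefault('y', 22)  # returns 22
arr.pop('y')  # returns 22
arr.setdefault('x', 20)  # 20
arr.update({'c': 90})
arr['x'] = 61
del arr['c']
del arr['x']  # {'name': 2}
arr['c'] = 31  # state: {'name': 2, 'c': 31}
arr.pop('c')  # 31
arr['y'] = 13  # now {'name': 2, 'y': 13}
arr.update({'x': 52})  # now {'name': 2, 'y': 13, 'x': 52}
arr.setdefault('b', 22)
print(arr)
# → {'name': 2, 'y': 13, 'x': 52, 'b': 22}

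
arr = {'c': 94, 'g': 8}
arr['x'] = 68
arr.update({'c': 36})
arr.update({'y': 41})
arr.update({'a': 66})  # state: {'c': 36, 'g': 8, 'x': 68, 'y': 41, 'a': 66}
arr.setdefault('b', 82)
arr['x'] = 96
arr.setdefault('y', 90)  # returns 41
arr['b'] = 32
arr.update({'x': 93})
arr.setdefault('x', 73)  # 93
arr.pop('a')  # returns 66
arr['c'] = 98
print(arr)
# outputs {'c': 98, 'g': 8, 'x': 93, 'y': 41, 'b': 32}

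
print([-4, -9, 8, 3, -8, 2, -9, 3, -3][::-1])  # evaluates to [-3, 3, -9, 2, -8, 3, 8, -9, -4]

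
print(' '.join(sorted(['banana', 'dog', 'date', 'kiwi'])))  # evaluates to banana date dog kiwi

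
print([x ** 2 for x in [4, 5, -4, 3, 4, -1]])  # [16, 25, 16, 9, 16, 1]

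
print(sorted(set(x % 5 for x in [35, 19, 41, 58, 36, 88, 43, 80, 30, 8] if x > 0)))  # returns [0, 1, 3, 4]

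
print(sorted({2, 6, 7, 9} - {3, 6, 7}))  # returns [2, 9]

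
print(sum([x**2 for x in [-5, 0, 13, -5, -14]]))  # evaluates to 415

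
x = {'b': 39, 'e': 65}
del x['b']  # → {'e': 65}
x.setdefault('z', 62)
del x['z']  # {'e': 65}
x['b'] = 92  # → {'e': 65, 'b': 92}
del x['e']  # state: {'b': 92}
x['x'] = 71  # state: {'b': 92, 'x': 71}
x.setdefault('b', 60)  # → 92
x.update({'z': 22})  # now {'b': 92, 'x': 71, 'z': 22}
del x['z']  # {'b': 92, 'x': 71}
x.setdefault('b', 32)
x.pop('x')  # 71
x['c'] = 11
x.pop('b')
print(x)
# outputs {'c': 11}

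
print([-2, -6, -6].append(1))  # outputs None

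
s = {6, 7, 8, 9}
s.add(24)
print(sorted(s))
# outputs [6, 7, 8, 9, 24]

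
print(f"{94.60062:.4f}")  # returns 94.6006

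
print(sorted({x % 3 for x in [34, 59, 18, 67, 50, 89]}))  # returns [0, 1, 2]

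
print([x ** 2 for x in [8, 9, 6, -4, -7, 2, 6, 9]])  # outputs [64, 81, 36, 16, 49, 4, 36, 81]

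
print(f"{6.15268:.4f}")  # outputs 6.1527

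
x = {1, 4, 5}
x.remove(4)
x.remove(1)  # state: {5}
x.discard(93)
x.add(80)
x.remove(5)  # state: {80}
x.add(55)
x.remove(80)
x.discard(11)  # {55}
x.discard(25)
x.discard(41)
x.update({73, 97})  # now {55, 73, 97}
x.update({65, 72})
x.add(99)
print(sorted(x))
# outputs [55, 65, 72, 73, 97, 99]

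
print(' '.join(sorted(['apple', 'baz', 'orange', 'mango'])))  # apple baz mango orange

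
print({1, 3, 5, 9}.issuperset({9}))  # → True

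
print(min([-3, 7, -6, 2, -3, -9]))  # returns -9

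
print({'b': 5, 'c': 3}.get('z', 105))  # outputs 105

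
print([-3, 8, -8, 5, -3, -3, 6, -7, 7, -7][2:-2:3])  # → [-8, -3]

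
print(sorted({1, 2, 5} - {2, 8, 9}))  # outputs [1, 5]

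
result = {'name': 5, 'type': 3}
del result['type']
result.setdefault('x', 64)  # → 64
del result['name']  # {'x': 64}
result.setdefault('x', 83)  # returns 64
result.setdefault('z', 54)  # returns 54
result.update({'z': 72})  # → {'x': 64, 'z': 72}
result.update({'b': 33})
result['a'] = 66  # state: {'x': 64, 'z': 72, 'b': 33, 'a': 66}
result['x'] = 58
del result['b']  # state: {'x': 58, 'z': 72, 'a': 66}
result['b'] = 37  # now {'x': 58, 'z': 72, 'a': 66, 'b': 37}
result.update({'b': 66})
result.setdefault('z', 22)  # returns 72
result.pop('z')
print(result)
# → {'x': 58, 'a': 66, 'b': 66}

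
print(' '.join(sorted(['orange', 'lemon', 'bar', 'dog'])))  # bar dog lemon orange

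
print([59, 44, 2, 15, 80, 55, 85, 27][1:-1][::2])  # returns [44, 15, 55]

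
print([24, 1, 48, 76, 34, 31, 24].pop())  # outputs 24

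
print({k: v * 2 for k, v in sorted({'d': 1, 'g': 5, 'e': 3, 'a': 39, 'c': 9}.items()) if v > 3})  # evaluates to {'a': 78, 'c': 18, 'g': 10}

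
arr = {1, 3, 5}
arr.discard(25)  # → {1, 3, 5}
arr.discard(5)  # {1, 3}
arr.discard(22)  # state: {1, 3}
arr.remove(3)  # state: {1}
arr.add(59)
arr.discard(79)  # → {1, 59}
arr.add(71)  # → {1, 59, 71}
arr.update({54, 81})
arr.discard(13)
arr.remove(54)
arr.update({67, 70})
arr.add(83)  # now {1, 59, 67, 70, 71, 81, 83}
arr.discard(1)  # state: {59, 67, 70, 71, 81, 83}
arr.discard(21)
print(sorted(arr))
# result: [59, 67, 70, 71, 81, 83]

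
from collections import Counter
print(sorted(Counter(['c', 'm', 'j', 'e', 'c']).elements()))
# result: ['c', 'c', 'e', 'j', 'm']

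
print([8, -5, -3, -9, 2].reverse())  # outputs None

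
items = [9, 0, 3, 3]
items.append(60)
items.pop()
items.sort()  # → [0, 3, 3, 9]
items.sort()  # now [0, 3, 3, 9]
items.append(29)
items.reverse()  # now [29, 9, 3, 3, 0]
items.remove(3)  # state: [29, 9, 3, 0]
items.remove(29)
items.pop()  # 0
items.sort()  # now [3, 9]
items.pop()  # 9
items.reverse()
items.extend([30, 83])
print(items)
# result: [3, 30, 83]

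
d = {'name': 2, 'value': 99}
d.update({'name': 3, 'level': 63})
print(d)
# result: {'name': 3, 'value': 99, 'level': 63}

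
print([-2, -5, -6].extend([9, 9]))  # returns None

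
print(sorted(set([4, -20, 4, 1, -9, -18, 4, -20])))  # [-20, -18, -9, 1, 4]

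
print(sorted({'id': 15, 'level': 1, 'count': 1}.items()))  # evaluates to [('count', 1), ('id', 15), ('level', 1)]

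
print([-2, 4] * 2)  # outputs [-2, 4, -2, 4]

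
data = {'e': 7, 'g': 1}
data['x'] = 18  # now {'e': 7, 'g': 1, 'x': 18}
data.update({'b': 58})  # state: {'e': 7, 'g': 1, 'x': 18, 'b': 58}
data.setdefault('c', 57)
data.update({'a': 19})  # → {'e': 7, 'g': 1, 'x': 18, 'b': 58, 'c': 57, 'a': 19}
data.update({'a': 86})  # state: {'e': 7, 'g': 1, 'x': 18, 'b': 58, 'c': 57, 'a': 86}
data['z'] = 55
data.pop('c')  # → 57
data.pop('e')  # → 7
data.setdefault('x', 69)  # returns 18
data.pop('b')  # 58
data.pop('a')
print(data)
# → {'g': 1, 'x': 18, 'z': 55}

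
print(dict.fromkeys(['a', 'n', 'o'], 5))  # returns {'a': 5, 'n': 5, 'o': 5}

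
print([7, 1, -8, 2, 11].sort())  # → None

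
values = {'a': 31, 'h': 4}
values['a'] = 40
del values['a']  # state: {'h': 4}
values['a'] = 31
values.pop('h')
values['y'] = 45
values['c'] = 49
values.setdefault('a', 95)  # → 31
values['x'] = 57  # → {'a': 31, 'y': 45, 'c': 49, 'x': 57}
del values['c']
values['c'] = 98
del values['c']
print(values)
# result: {'a': 31, 'y': 45, 'x': 57}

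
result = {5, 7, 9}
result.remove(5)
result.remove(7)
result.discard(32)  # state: {9}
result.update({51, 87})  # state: {9, 51, 87}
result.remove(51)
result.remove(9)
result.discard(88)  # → {87}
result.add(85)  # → {85, 87}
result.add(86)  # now {85, 86, 87}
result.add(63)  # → {63, 85, 86, 87}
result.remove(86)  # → {63, 85, 87}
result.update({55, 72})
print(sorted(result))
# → [55, 63, 72, 85, 87]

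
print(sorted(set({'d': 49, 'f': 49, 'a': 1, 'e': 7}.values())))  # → [1, 7, 49]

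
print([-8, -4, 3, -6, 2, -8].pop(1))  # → -4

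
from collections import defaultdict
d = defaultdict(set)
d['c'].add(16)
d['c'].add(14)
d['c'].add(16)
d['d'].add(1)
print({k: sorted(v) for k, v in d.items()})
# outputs {'c': [14, 16], 'd': [1]}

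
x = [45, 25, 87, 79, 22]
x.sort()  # [22, 25, 45, 79, 87]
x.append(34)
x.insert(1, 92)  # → [22, 92, 25, 45, 79, 87, 34]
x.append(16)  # [22, 92, 25, 45, 79, 87, 34, 16]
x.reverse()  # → [16, 34, 87, 79, 45, 25, 92, 22]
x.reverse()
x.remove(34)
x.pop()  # 16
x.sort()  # [22, 25, 45, 79, 87, 92]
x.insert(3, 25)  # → [22, 25, 45, 25, 79, 87, 92]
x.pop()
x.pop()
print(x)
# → [22, 25, 45, 25, 79]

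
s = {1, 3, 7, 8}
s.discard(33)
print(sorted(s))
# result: [1, 3, 7, 8]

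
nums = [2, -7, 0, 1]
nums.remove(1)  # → [2, -7, 0]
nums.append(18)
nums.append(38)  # [2, -7, 0, 18, 38]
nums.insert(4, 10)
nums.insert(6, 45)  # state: [2, -7, 0, 18, 10, 38, 45]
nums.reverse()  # [45, 38, 10, 18, 0, -7, 2]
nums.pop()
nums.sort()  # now [-7, 0, 10, 18, 38, 45]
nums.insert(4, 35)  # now [-7, 0, 10, 18, 35, 38, 45]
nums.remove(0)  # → [-7, 10, 18, 35, 38, 45]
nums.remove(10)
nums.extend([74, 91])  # [-7, 18, 35, 38, 45, 74, 91]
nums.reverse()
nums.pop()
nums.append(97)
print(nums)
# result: [91, 74, 45, 38, 35, 18, 97]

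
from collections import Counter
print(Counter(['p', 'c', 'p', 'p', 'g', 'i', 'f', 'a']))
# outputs Counter({'p': 3, 'c': 1, 'g': 1, 'i': 1, 'f': 1, 'a': 1})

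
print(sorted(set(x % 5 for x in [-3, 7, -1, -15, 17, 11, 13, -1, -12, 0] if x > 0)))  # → [1, 2, 3]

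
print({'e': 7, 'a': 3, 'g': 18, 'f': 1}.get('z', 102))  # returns 102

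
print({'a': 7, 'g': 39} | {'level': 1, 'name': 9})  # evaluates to {'a': 7, 'g': 39, 'level': 1, 'name': 9}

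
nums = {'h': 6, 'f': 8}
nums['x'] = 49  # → {'h': 6, 'f': 8, 'x': 49}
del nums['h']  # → {'f': 8, 'x': 49}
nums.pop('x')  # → 49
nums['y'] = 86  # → {'f': 8, 'y': 86}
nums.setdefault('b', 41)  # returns 41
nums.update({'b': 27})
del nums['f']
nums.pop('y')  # 86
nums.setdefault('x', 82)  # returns 82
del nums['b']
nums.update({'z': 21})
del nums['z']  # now {'x': 82}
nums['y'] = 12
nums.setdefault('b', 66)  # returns 66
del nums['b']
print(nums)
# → {'x': 82, 'y': 12}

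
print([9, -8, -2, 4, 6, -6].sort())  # None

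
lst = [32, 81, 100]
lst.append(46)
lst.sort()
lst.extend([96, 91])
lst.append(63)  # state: [32, 46, 81, 100, 96, 91, 63]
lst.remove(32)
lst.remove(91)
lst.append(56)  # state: [46, 81, 100, 96, 63, 56]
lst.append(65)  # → [46, 81, 100, 96, 63, 56, 65]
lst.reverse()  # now [65, 56, 63, 96, 100, 81, 46]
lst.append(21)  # [65, 56, 63, 96, 100, 81, 46, 21]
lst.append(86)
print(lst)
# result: [65, 56, 63, 96, 100, 81, 46, 21, 86]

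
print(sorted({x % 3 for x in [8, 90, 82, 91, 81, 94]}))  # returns [0, 1, 2]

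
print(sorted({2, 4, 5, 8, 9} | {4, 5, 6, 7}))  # [2, 4, 5, 6, 7, 8, 9]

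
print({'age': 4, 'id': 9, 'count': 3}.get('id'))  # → 9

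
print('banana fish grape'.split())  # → ['banana', 'fish', 'grape']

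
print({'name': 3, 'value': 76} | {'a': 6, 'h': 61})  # {'name': 3, 'value': 76, 'a': 6, 'h': 61}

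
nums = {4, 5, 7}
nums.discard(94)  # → {4, 5, 7}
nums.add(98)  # {4, 5, 7, 98}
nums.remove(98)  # {4, 5, 7}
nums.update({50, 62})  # {4, 5, 7, 50, 62}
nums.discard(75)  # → {4, 5, 7, 50, 62}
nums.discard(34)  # {4, 5, 7, 50, 62}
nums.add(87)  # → {4, 5, 7, 50, 62, 87}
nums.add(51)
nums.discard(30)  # {4, 5, 7, 50, 51, 62, 87}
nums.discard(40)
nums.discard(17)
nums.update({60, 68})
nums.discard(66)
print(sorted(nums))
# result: [4, 5, 7, 50, 51, 60, 62, 68, 87]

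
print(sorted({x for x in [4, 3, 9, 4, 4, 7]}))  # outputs [3, 4, 7, 9]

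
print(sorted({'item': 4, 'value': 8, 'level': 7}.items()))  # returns [('item', 4), ('level', 7), ('value', 8)]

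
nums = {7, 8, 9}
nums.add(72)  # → {7, 8, 9, 72}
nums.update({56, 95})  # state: {7, 8, 9, 56, 72, 95}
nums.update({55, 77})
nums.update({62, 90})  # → {7, 8, 9, 55, 56, 62, 72, 77, 90, 95}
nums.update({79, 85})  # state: {7, 8, 9, 55, 56, 62, 72, 77, 79, 85, 90, 95}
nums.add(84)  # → {7, 8, 9, 55, 56, 62, 72, 77, 79, 84, 85, 90, 95}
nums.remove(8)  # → {7, 9, 55, 56, 62, 72, 77, 79, 84, 85, 90, 95}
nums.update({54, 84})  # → {7, 9, 54, 55, 56, 62, 72, 77, 79, 84, 85, 90, 95}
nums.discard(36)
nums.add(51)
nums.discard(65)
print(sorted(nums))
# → [7, 9, 51, 54, 55, 56, 62, 72, 77, 79, 84, 85, 90, 95]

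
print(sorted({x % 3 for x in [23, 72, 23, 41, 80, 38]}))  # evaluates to [0, 2]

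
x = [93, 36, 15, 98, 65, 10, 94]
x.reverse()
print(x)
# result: [94, 10, 65, 98, 15, 36, 93]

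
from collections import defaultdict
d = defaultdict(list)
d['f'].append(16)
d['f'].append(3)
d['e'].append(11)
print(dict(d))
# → {'f': [16, 3], 'e': [11]}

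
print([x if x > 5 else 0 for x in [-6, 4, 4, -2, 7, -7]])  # [0, 0, 0, 0, 7, 0]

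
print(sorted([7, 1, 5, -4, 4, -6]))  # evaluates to [-6, -4, 1, 4, 5, 7]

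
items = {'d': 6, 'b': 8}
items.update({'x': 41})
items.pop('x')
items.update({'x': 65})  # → {'d': 6, 'b': 8, 'x': 65}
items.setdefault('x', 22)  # 65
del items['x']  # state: {'d': 6, 'b': 8}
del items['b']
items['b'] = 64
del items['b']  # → {'d': 6}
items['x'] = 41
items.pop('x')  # 41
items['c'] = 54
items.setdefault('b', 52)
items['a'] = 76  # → {'d': 6, 'c': 54, 'b': 52, 'a': 76}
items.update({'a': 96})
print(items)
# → {'d': 6, 'c': 54, 'b': 52, 'a': 96}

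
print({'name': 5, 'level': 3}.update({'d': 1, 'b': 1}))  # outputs None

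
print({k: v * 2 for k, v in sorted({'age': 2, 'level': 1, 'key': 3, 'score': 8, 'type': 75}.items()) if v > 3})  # {'score': 16, 'type': 150}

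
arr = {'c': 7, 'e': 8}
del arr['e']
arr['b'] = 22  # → {'c': 7, 'b': 22}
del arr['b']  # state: {'c': 7}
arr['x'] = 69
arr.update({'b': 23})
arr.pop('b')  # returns 23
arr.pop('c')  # 7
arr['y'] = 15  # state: {'x': 69, 'y': 15}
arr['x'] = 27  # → {'x': 27, 'y': 15}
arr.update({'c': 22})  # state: {'x': 27, 'y': 15, 'c': 22}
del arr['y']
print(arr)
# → {'x': 27, 'c': 22}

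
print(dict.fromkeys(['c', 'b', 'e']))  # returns {'c': None, 'b': None, 'e': None}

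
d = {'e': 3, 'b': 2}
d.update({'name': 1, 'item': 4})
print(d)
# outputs {'e': 3, 'b': 2, 'name': 1, 'item': 4}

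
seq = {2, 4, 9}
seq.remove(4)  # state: {2, 9}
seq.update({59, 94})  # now {2, 9, 59, 94}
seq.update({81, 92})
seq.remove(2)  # {9, 59, 81, 92, 94}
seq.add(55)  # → {9, 55, 59, 81, 92, 94}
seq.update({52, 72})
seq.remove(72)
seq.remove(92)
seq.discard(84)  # {9, 52, 55, 59, 81, 94}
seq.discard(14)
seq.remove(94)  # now {9, 52, 55, 59, 81}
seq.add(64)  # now {9, 52, 55, 59, 64, 81}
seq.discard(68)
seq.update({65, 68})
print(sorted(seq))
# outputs [9, 52, 55, 59, 64, 65, 68, 81]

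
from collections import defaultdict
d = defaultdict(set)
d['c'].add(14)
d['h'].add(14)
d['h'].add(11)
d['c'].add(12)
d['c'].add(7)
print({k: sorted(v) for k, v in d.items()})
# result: {'c': [7, 12, 14], 'h': [11, 14]}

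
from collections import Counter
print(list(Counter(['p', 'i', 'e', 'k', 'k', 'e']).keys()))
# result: ['p', 'i', 'e', 'k']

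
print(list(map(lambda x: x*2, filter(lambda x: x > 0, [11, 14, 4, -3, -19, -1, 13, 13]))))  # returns [22, 28, 8, 26, 26]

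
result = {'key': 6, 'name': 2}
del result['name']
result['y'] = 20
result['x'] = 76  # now {'key': 6, 'y': 20, 'x': 76}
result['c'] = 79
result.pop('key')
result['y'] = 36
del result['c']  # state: {'y': 36, 'x': 76}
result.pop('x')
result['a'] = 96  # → {'y': 36, 'a': 96}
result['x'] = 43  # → {'y': 36, 'a': 96, 'x': 43}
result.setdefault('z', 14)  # 14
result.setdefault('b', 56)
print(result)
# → {'y': 36, 'a': 96, 'x': 43, 'z': 14, 'b': 56}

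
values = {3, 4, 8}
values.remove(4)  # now {3, 8}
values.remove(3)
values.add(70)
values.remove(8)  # {70}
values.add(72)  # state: {70, 72}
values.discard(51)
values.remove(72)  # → {70}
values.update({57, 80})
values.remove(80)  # {57, 70}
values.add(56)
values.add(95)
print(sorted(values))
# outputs [56, 57, 70, 95]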